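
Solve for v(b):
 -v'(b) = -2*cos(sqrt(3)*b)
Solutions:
 v(b) = C1 + 2*sqrt(3)*sin(sqrt(3)*b)/3


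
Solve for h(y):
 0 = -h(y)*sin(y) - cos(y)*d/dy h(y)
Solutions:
 h(y) = C1*cos(y)


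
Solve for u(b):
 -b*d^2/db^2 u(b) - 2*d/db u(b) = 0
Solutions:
 u(b) = C1 + C2/b


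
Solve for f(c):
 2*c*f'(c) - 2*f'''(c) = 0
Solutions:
 f(c) = C1 + Integral(C2*airyai(c) + C3*airybi(c), c)


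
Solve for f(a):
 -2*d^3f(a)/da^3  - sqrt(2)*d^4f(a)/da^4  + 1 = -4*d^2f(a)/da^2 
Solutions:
 f(a) = C1 + C2*a + C3*exp(sqrt(2)*a*(-1 + sqrt(1 + 4*sqrt(2)))/2) + C4*exp(-sqrt(2)*a*(1 + sqrt(1 + 4*sqrt(2)))/2) - a^2/8


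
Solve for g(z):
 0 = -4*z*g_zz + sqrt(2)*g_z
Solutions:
 g(z) = C1 + C2*z^(sqrt(2)/4 + 1)


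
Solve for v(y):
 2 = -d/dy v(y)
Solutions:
 v(y) = C1 - 2*y


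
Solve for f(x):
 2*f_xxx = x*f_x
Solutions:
 f(x) = C1 + Integral(C2*airyai(2^(2/3)*x/2) + C3*airybi(2^(2/3)*x/2), x)


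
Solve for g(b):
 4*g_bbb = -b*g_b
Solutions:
 g(b) = C1 + Integral(C2*airyai(-2^(1/3)*b/2) + C3*airybi(-2^(1/3)*b/2), b)


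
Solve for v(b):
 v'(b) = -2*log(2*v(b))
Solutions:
 Integral(1/(log(_y) + log(2)), (_y, v(b)))/2 = C1 - b


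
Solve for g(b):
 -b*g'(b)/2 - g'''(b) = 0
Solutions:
 g(b) = C1 + Integral(C2*airyai(-2^(2/3)*b/2) + C3*airybi(-2^(2/3)*b/2), b)


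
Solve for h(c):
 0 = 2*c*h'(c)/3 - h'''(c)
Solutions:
 h(c) = C1 + Integral(C2*airyai(2^(1/3)*3^(2/3)*c/3) + C3*airybi(2^(1/3)*3^(2/3)*c/3), c)


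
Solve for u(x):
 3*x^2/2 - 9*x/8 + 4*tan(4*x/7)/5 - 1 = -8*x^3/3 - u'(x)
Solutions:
 u(x) = C1 - 2*x^4/3 - x^3/2 + 9*x^2/16 + x + 7*log(cos(4*x/7))/5


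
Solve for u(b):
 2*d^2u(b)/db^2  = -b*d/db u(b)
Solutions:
 u(b) = C1 + C2*erf(b/2)


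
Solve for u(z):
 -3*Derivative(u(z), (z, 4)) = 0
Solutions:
 u(z) = C1 + C2*z + C3*z^2 + C4*z^3


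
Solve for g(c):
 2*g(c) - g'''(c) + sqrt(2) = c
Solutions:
 g(c) = C3*exp(2^(1/3)*c) + c/2 + (C1*sin(2^(1/3)*sqrt(3)*c/2) + C2*cos(2^(1/3)*sqrt(3)*c/2))*exp(-2^(1/3)*c/2) - sqrt(2)/2


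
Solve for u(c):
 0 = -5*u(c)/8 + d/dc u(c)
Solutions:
 u(c) = C1*exp(5*c/8)


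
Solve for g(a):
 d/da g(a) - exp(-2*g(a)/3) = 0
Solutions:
 g(a) = 3*log(-sqrt(C1 + a)) - 3*log(3) + 3*log(6)/2
 g(a) = 3*log(C1 + a)/2 - 3*log(3) + 3*log(6)/2


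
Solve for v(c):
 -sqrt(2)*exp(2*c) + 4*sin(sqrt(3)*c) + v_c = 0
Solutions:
 v(c) = C1 + sqrt(2)*exp(2*c)/2 + 4*sqrt(3)*cos(sqrt(3)*c)/3


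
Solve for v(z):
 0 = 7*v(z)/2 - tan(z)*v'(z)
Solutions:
 v(z) = C1*sin(z)^(7/2)


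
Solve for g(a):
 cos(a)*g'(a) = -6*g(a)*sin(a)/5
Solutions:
 g(a) = C1*cos(a)^(6/5)


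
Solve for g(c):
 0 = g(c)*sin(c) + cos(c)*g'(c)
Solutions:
 g(c) = C1*cos(c)


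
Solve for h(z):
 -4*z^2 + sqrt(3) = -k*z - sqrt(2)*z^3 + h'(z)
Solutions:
 h(z) = C1 + k*z^2/2 + sqrt(2)*z^4/4 - 4*z^3/3 + sqrt(3)*z


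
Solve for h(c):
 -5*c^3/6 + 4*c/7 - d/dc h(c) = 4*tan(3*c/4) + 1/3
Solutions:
 h(c) = C1 - 5*c^4/24 + 2*c^2/7 - c/3 + 16*log(cos(3*c/4))/3


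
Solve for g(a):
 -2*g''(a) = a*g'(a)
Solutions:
 g(a) = C1 + C2*erf(a/2)


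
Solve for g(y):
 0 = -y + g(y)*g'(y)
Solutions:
 g(y) = -sqrt(C1 + y^2)
 g(y) = sqrt(C1 + y^2)


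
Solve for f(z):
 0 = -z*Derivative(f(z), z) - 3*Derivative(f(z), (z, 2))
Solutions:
 f(z) = C1 + C2*erf(sqrt(6)*z/6)


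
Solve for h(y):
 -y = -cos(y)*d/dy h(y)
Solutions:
 h(y) = C1 + Integral(y/cos(y), y)


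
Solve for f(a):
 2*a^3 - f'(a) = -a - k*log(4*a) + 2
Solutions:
 f(a) = C1 + a^4/2 + a^2/2 + a*k*log(a) - a*k + a*k*log(4) - 2*a


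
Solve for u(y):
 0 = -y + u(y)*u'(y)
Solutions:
 u(y) = -sqrt(C1 + y^2)
 u(y) = sqrt(C1 + y^2)


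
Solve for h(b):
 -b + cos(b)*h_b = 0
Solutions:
 h(b) = C1 + Integral(b/cos(b), b)


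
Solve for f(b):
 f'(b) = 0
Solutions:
 f(b) = C1


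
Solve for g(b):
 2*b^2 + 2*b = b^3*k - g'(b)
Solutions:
 g(b) = C1 + b^4*k/4 - 2*b^3/3 - b^2


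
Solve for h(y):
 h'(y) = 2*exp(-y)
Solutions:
 h(y) = C1 - 2*exp(-y)


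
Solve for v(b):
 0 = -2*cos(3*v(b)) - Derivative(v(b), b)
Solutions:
 v(b) = -asin((C1 + exp(12*b))/(C1 - exp(12*b)))/3 + pi/3
 v(b) = asin((C1 + exp(12*b))/(C1 - exp(12*b)))/3


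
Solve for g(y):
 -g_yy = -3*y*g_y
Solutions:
 g(y) = C1 + C2*erfi(sqrt(6)*y/2)


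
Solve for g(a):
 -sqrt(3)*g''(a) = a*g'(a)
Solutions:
 g(a) = C1 + C2*erf(sqrt(2)*3^(3/4)*a/6)


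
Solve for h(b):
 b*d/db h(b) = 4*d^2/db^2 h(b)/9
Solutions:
 h(b) = C1 + C2*erfi(3*sqrt(2)*b/4)


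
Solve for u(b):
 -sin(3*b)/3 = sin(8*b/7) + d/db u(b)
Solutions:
 u(b) = C1 + 7*cos(8*b/7)/8 + cos(3*b)/9


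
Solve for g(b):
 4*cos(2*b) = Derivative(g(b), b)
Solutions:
 g(b) = C1 + 2*sin(2*b)


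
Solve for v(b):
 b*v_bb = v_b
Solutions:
 v(b) = C1 + C2*b^2


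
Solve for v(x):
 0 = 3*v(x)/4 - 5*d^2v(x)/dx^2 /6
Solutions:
 v(x) = C1*exp(-3*sqrt(10)*x/10) + C2*exp(3*sqrt(10)*x/10)


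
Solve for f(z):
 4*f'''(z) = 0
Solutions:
 f(z) = C1 + C2*z + C3*z^2


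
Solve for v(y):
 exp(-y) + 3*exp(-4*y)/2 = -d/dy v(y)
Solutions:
 v(y) = C1 + exp(-y) + 3*exp(-4*y)/8


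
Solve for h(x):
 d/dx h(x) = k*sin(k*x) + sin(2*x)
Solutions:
 h(x) = C1 - cos(2*x)/2 - cos(k*x)


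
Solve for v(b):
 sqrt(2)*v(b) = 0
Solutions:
 v(b) = 0


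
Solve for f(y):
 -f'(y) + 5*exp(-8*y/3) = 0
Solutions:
 f(y) = C1 - 15*exp(-8*y/3)/8


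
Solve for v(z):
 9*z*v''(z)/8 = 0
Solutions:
 v(z) = C1 + C2*z


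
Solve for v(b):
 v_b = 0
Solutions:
 v(b) = C1


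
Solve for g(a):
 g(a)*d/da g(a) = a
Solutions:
 g(a) = -sqrt(C1 + a^2)
 g(a) = sqrt(C1 + a^2)


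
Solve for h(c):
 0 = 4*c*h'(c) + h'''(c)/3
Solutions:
 h(c) = C1 + Integral(C2*airyai(-12^(1/3)*c) + C3*airybi(-12^(1/3)*c), c)


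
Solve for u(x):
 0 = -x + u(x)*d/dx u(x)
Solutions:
 u(x) = -sqrt(C1 + x^2)
 u(x) = sqrt(C1 + x^2)


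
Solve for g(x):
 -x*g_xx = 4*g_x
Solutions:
 g(x) = C1 + C2/x^3


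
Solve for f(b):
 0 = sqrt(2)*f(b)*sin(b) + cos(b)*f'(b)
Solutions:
 f(b) = C1*cos(b)^(sqrt(2))


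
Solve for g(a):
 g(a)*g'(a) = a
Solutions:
 g(a) = -sqrt(C1 + a^2)
 g(a) = sqrt(C1 + a^2)


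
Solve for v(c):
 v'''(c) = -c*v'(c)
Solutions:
 v(c) = C1 + Integral(C2*airyai(-c) + C3*airybi(-c), c)


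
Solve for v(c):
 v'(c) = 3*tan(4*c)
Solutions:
 v(c) = C1 - 3*log(cos(4*c))/4


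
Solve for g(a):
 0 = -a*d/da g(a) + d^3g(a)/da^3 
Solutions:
 g(a) = C1 + Integral(C2*airyai(a) + C3*airybi(a), a)


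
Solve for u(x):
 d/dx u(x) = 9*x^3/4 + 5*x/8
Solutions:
 u(x) = C1 + 9*x^4/16 + 5*x^2/16


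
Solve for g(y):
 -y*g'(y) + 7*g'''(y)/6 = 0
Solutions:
 g(y) = C1 + Integral(C2*airyai(6^(1/3)*7^(2/3)*y/7) + C3*airybi(6^(1/3)*7^(2/3)*y/7), y)


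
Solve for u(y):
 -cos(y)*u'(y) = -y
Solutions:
 u(y) = C1 + Integral(y/cos(y), y)


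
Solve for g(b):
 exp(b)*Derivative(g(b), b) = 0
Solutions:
 g(b) = C1


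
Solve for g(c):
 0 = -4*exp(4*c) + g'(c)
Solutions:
 g(c) = C1 + exp(4*c)


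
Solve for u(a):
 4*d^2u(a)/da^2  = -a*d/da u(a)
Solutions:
 u(a) = C1 + C2*erf(sqrt(2)*a/4)


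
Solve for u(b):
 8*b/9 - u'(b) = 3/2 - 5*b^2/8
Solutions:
 u(b) = C1 + 5*b^3/24 + 4*b^2/9 - 3*b/2


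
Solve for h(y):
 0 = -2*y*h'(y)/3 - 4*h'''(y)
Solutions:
 h(y) = C1 + Integral(C2*airyai(-6^(2/3)*y/6) + C3*airybi(-6^(2/3)*y/6), y)


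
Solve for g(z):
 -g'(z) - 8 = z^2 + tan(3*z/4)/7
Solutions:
 g(z) = C1 - z^3/3 - 8*z + 4*log(cos(3*z/4))/21


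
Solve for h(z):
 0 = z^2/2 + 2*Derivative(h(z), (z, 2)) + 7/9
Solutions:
 h(z) = C1 + C2*z - z^4/48 - 7*z^2/36


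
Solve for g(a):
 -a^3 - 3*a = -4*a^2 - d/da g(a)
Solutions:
 g(a) = C1 + a^4/4 - 4*a^3/3 + 3*a^2/2


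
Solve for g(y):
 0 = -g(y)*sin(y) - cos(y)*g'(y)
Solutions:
 g(y) = C1*cos(y)


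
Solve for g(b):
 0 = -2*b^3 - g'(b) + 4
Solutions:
 g(b) = C1 - b^4/2 + 4*b


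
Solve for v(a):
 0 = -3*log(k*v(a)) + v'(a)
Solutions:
 li(k*v(a))/k = C1 + 3*a


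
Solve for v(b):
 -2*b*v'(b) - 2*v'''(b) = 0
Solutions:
 v(b) = C1 + Integral(C2*airyai(-b) + C3*airybi(-b), b)


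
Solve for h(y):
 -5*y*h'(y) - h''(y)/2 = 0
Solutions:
 h(y) = C1 + C2*erf(sqrt(5)*y)


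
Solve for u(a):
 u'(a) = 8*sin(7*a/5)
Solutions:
 u(a) = C1 - 40*cos(7*a/5)/7


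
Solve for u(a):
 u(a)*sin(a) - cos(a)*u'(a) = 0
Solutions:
 u(a) = C1/cos(a)


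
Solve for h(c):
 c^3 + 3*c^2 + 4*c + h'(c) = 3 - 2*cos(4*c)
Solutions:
 h(c) = C1 - c^4/4 - c^3 - 2*c^2 + 3*c - sin(4*c)/2


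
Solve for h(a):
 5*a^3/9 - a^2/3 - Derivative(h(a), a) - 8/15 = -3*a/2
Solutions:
 h(a) = C1 + 5*a^4/36 - a^3/9 + 3*a^2/4 - 8*a/15


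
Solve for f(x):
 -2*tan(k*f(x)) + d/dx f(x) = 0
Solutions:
 f(x) = Piecewise((-asin(exp(C1*k + 2*k*x))/k + pi/k, Ne(k, 0)), (nan, True))
 f(x) = Piecewise((asin(exp(C1*k + 2*k*x))/k, Ne(k, 0)), (nan, True))


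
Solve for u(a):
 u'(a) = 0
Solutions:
 u(a) = C1


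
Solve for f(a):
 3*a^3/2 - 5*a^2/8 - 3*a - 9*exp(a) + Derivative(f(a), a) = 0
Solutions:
 f(a) = C1 - 3*a^4/8 + 5*a^3/24 + 3*a^2/2 + 9*exp(a)


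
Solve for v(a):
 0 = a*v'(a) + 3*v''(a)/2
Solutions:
 v(a) = C1 + C2*erf(sqrt(3)*a/3)


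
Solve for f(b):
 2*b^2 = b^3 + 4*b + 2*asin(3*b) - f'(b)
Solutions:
 f(b) = C1 + b^4/4 - 2*b^3/3 + 2*b^2 + 2*b*asin(3*b) + 2*sqrt(1 - 9*b^2)/3


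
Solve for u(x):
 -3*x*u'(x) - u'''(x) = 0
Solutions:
 u(x) = C1 + Integral(C2*airyai(-3^(1/3)*x) + C3*airybi(-3^(1/3)*x), x)


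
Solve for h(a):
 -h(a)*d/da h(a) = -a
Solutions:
 h(a) = -sqrt(C1 + a^2)
 h(a) = sqrt(C1 + a^2)


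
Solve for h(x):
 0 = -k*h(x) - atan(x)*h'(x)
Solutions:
 h(x) = C1*exp(-k*Integral(1/atan(x), x))


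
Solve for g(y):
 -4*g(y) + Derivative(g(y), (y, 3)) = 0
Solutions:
 g(y) = C3*exp(2^(2/3)*y) + (C1*sin(2^(2/3)*sqrt(3)*y/2) + C2*cos(2^(2/3)*sqrt(3)*y/2))*exp(-2^(2/3)*y/2)


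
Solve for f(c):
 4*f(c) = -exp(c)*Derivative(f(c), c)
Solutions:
 f(c) = C1*exp(4*exp(-c))


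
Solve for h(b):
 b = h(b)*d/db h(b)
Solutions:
 h(b) = -sqrt(C1 + b^2)
 h(b) = sqrt(C1 + b^2)


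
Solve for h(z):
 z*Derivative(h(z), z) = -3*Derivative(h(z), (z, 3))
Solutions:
 h(z) = C1 + Integral(C2*airyai(-3^(2/3)*z/3) + C3*airybi(-3^(2/3)*z/3), z)


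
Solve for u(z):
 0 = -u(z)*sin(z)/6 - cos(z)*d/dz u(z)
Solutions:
 u(z) = C1*cos(z)^(1/6)


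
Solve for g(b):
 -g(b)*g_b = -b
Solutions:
 g(b) = -sqrt(C1 + b^2)
 g(b) = sqrt(C1 + b^2)


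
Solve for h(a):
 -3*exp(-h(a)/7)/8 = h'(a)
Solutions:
 h(a) = 7*log(C1 - 3*a/56)


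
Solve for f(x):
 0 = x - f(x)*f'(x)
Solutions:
 f(x) = -sqrt(C1 + x^2)
 f(x) = sqrt(C1 + x^2)


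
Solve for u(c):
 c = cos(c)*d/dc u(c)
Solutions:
 u(c) = C1 + Integral(c/cos(c), c)


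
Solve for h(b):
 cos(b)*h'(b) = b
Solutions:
 h(b) = C1 + Integral(b/cos(b), b)


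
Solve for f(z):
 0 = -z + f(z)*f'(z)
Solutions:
 f(z) = -sqrt(C1 + z^2)
 f(z) = sqrt(C1 + z^2)


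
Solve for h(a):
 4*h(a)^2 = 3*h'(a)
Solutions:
 h(a) = -3/(C1 + 4*a)


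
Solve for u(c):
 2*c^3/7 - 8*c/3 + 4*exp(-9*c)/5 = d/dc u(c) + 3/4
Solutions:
 u(c) = C1 + c^4/14 - 4*c^2/3 - 3*c/4 - 4*exp(-9*c)/45


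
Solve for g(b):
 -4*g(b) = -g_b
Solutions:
 g(b) = C1*exp(4*b)


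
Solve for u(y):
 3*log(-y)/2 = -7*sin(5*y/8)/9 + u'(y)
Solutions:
 u(y) = C1 + 3*y*log(-y)/2 - 3*y/2 - 56*cos(5*y/8)/45


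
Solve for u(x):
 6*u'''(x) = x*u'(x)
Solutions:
 u(x) = C1 + Integral(C2*airyai(6^(2/3)*x/6) + C3*airybi(6^(2/3)*x/6), x)


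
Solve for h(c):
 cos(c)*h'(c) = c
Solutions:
 h(c) = C1 + Integral(c/cos(c), c)


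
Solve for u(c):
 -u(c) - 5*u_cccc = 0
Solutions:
 u(c) = (C1*sin(sqrt(2)*5^(3/4)*c/10) + C2*cos(sqrt(2)*5^(3/4)*c/10))*exp(-sqrt(2)*5^(3/4)*c/10) + (C3*sin(sqrt(2)*5^(3/4)*c/10) + C4*cos(sqrt(2)*5^(3/4)*c/10))*exp(sqrt(2)*5^(3/4)*c/10)


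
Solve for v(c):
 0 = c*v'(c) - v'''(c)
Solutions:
 v(c) = C1 + Integral(C2*airyai(c) + C3*airybi(c), c)


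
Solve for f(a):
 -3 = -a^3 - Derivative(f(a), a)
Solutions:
 f(a) = C1 - a^4/4 + 3*a


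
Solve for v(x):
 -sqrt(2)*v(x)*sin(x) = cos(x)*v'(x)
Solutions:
 v(x) = C1*cos(x)^(sqrt(2))


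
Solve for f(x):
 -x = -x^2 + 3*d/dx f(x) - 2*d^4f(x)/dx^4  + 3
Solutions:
 f(x) = C1 + C4*exp(2^(2/3)*3^(1/3)*x/2) + x^3/9 - x^2/6 - x + (C2*sin(2^(2/3)*3^(5/6)*x/4) + C3*cos(2^(2/3)*3^(5/6)*x/4))*exp(-2^(2/3)*3^(1/3)*x/4)


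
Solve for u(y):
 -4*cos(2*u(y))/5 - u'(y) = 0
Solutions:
 4*y/5 - log(sin(2*u(y)) - 1)/4 + log(sin(2*u(y)) + 1)/4 = C1


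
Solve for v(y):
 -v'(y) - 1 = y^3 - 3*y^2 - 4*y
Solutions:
 v(y) = C1 - y^4/4 + y^3 + 2*y^2 - y


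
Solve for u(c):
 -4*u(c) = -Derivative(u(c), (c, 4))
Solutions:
 u(c) = C1*exp(-sqrt(2)*c) + C2*exp(sqrt(2)*c) + C3*sin(sqrt(2)*c) + C4*cos(sqrt(2)*c)


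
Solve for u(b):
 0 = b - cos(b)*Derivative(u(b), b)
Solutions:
 u(b) = C1 + Integral(b/cos(b), b)


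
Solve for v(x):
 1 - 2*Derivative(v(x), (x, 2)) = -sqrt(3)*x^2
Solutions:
 v(x) = C1 + C2*x + sqrt(3)*x^4/24 + x^2/4


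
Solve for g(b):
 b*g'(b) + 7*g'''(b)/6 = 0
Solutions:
 g(b) = C1 + Integral(C2*airyai(-6^(1/3)*7^(2/3)*b/7) + C3*airybi(-6^(1/3)*7^(2/3)*b/7), b)


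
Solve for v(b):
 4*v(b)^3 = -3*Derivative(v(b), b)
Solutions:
 v(b) = -sqrt(6)*sqrt(-1/(C1 - 4*b))/2
 v(b) = sqrt(6)*sqrt(-1/(C1 - 4*b))/2


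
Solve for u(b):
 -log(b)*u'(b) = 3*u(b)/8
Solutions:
 u(b) = C1*exp(-3*li(b)/8)


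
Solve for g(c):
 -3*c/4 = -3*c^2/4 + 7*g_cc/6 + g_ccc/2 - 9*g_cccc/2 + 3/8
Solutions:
 g(c) = C1 + C2*c + C3*exp(c*(1 - sqrt(85))/18) + C4*exp(c*(1 + sqrt(85))/18) + 3*c^4/56 - 39*c^3/196 + 7065*c^2/2744


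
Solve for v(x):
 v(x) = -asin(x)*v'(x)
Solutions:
 v(x) = C1*exp(-Integral(1/asin(x), x))


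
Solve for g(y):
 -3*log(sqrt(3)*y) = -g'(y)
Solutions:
 g(y) = C1 + 3*y*log(y) - 3*y + 3*y*log(3)/2


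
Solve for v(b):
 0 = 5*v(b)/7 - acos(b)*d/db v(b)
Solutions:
 v(b) = C1*exp(5*Integral(1/acos(b), b)/7)


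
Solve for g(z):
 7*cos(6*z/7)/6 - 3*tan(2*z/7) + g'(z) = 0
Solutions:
 g(z) = C1 - 21*log(cos(2*z/7))/2 - 49*sin(6*z/7)/36


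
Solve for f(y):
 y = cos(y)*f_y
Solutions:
 f(y) = C1 + Integral(y/cos(y), y)


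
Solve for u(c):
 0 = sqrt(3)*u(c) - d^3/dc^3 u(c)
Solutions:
 u(c) = C3*exp(3^(1/6)*c) + (C1*sin(3^(2/3)*c/2) + C2*cos(3^(2/3)*c/2))*exp(-3^(1/6)*c/2)


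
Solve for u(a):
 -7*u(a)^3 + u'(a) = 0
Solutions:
 u(a) = -sqrt(2)*sqrt(-1/(C1 + 7*a))/2
 u(a) = sqrt(2)*sqrt(-1/(C1 + 7*a))/2


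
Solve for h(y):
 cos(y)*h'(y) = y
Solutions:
 h(y) = C1 + Integral(y/cos(y), y)


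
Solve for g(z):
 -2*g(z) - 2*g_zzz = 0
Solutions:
 g(z) = C3*exp(-z) + (C1*sin(sqrt(3)*z/2) + C2*cos(sqrt(3)*z/2))*exp(z/2)


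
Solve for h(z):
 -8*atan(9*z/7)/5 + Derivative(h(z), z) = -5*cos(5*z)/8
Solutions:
 h(z) = C1 + 8*z*atan(9*z/7)/5 - 28*log(81*z^2 + 49)/45 - sin(5*z)/8


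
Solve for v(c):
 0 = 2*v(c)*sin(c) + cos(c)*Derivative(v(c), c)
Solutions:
 v(c) = C1*cos(c)^2


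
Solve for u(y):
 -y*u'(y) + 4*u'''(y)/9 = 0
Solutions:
 u(y) = C1 + Integral(C2*airyai(2^(1/3)*3^(2/3)*y/2) + C3*airybi(2^(1/3)*3^(2/3)*y/2), y)


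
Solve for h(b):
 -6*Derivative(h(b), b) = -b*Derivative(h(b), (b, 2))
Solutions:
 h(b) = C1 + C2*b^7


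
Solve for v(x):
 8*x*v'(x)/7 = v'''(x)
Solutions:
 v(x) = C1 + Integral(C2*airyai(2*7^(2/3)*x/7) + C3*airybi(2*7^(2/3)*x/7), x)


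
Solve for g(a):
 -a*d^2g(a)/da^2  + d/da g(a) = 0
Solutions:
 g(a) = C1 + C2*a^2


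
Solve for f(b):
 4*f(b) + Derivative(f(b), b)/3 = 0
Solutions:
 f(b) = C1*exp(-12*b)


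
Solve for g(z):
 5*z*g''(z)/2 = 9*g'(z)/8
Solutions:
 g(z) = C1 + C2*z^(29/20)


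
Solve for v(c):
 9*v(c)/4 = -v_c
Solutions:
 v(c) = C1*exp(-9*c/4)


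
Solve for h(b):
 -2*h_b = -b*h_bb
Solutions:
 h(b) = C1 + C2*b^3


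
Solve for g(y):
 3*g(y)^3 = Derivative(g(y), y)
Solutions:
 g(y) = -sqrt(2)*sqrt(-1/(C1 + 3*y))/2
 g(y) = sqrt(2)*sqrt(-1/(C1 + 3*y))/2


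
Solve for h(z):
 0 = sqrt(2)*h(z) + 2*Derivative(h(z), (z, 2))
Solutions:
 h(z) = C1*sin(2^(3/4)*z/2) + C2*cos(2^(3/4)*z/2)


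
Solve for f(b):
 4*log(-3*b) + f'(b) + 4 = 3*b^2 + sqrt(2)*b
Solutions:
 f(b) = C1 + b^3 + sqrt(2)*b^2/2 - 4*b*log(-b) - 4*b*log(3)


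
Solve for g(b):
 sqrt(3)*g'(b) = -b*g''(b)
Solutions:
 g(b) = C1 + C2*b^(1 - sqrt(3))


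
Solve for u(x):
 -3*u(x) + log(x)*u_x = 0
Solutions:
 u(x) = C1*exp(3*li(x))


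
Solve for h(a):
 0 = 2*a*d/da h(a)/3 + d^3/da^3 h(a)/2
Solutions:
 h(a) = C1 + Integral(C2*airyai(-6^(2/3)*a/3) + C3*airybi(-6^(2/3)*a/3), a)


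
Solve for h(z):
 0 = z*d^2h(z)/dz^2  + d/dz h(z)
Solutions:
 h(z) = C1 + C2*log(z)


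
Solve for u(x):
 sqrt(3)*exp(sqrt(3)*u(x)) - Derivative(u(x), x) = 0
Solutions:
 u(x) = sqrt(3)*(2*log(-1/(C1 + sqrt(3)*x)) - log(3))/6


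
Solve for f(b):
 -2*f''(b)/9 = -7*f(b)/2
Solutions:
 f(b) = C1*exp(-3*sqrt(7)*b/2) + C2*exp(3*sqrt(7)*b/2)


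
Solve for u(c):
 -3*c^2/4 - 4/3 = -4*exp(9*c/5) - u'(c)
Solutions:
 u(c) = C1 + c^3/4 + 4*c/3 - 20*exp(9*c/5)/9


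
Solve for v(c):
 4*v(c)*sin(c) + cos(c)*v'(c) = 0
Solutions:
 v(c) = C1*cos(c)^4


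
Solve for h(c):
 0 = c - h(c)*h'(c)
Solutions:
 h(c) = -sqrt(C1 + c^2)
 h(c) = sqrt(C1 + c^2)


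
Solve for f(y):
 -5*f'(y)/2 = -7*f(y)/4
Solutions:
 f(y) = C1*exp(7*y/10)


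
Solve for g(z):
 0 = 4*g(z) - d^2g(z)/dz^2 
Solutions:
 g(z) = C1*exp(-2*z) + C2*exp(2*z)


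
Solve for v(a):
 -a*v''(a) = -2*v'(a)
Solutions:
 v(a) = C1 + C2*a^3


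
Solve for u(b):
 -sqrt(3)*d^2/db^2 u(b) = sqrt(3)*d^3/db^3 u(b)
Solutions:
 u(b) = C1 + C2*b + C3*exp(-b)


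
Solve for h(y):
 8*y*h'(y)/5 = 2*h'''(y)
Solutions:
 h(y) = C1 + Integral(C2*airyai(10^(2/3)*y/5) + C3*airybi(10^(2/3)*y/5), y)


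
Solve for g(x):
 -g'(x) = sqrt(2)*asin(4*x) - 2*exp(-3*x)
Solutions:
 g(x) = C1 - sqrt(2)*x*asin(4*x) - sqrt(2)*sqrt(1 - 16*x^2)/4 - 2*exp(-3*x)/3


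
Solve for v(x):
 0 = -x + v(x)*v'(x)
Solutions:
 v(x) = -sqrt(C1 + x^2)
 v(x) = sqrt(C1 + x^2)


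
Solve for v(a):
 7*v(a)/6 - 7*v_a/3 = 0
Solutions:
 v(a) = C1*exp(a/2)


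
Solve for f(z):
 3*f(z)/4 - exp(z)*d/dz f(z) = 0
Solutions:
 f(z) = C1*exp(-3*exp(-z)/4)


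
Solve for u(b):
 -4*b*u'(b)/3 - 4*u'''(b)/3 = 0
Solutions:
 u(b) = C1 + Integral(C2*airyai(-b) + C3*airybi(-b), b)


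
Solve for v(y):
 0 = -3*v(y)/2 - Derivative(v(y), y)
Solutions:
 v(y) = C1*exp(-3*y/2)


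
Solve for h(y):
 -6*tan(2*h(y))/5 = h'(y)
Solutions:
 h(y) = -asin(C1*exp(-12*y/5))/2 + pi/2
 h(y) = asin(C1*exp(-12*y/5))/2


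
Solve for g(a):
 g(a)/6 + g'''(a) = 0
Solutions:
 g(a) = C3*exp(-6^(2/3)*a/6) + (C1*sin(2^(2/3)*3^(1/6)*a/4) + C2*cos(2^(2/3)*3^(1/6)*a/4))*exp(6^(2/3)*a/12)


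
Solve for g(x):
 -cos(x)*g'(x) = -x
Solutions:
 g(x) = C1 + Integral(x/cos(x), x)


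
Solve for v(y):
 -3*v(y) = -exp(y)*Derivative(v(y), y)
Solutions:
 v(y) = C1*exp(-3*exp(-y))


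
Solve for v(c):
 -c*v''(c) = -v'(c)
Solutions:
 v(c) = C1 + C2*c^2


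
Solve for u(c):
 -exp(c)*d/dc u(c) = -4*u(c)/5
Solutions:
 u(c) = C1*exp(-4*exp(-c)/5)


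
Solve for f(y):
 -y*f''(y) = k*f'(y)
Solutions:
 f(y) = C1 + y^(1 - re(k))*(C2*sin(log(y)*Abs(im(k))) + C3*cos(log(y)*im(k)))


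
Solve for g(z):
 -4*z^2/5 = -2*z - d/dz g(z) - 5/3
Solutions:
 g(z) = C1 + 4*z^3/15 - z^2 - 5*z/3


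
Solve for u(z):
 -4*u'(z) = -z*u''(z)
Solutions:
 u(z) = C1 + C2*z^5


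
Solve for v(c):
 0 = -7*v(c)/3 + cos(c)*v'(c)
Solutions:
 v(c) = C1*(sin(c) + 1)^(7/6)/(sin(c) - 1)^(7/6)


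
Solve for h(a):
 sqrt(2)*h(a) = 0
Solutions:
 h(a) = 0


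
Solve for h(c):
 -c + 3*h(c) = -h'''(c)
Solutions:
 h(c) = C3*exp(-3^(1/3)*c) + c/3 + (C1*sin(3^(5/6)*c/2) + C2*cos(3^(5/6)*c/2))*exp(3^(1/3)*c/2)


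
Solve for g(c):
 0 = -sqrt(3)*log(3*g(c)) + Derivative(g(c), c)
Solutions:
 -sqrt(3)*Integral(1/(log(_y) + log(3)), (_y, g(c)))/3 = C1 - c


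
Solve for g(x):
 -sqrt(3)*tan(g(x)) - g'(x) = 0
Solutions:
 g(x) = pi - asin(C1*exp(-sqrt(3)*x))
 g(x) = asin(C1*exp(-sqrt(3)*x))


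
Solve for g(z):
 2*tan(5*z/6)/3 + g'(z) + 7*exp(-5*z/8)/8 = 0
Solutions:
 g(z) = C1 - 2*log(tan(5*z/6)^2 + 1)/5 + 7*exp(-5*z/8)/5


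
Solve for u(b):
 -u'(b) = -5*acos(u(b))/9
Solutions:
 Integral(1/acos(_y), (_y, u(b))) = C1 + 5*b/9


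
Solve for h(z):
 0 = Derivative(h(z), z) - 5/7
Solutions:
 h(z) = C1 + 5*z/7


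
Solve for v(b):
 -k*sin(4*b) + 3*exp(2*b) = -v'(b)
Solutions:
 v(b) = C1 - k*cos(4*b)/4 - 3*exp(2*b)/2


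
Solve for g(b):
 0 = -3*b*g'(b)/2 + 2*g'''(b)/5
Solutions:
 g(b) = C1 + Integral(C2*airyai(30^(1/3)*b/2) + C3*airybi(30^(1/3)*b/2), b)


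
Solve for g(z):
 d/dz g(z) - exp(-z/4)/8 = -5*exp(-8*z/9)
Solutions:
 g(z) = C1 - exp(-z/4)/2 + 45*exp(-8*z/9)/8


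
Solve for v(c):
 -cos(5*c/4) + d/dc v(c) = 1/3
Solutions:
 v(c) = C1 + c/3 + 4*sin(5*c/4)/5


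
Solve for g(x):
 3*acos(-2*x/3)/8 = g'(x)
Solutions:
 g(x) = C1 + 3*x*acos(-2*x/3)/8 + 3*sqrt(9 - 4*x^2)/16


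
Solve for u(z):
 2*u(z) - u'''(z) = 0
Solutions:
 u(z) = C3*exp(2^(1/3)*z) + (C1*sin(2^(1/3)*sqrt(3)*z/2) + C2*cos(2^(1/3)*sqrt(3)*z/2))*exp(-2^(1/3)*z/2)


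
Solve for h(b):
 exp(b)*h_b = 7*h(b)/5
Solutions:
 h(b) = C1*exp(-7*exp(-b)/5)


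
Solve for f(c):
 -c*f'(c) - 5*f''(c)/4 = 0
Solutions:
 f(c) = C1 + C2*erf(sqrt(10)*c/5)


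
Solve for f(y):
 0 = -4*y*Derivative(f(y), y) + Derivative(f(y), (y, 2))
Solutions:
 f(y) = C1 + C2*erfi(sqrt(2)*y)


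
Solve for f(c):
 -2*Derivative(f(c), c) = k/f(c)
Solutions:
 f(c) = -sqrt(C1 - c*k)
 f(c) = sqrt(C1 - c*k)


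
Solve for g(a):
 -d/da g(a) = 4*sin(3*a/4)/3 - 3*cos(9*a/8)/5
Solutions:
 g(a) = C1 + 8*sin(9*a/8)/15 + 16*cos(3*a/4)/9


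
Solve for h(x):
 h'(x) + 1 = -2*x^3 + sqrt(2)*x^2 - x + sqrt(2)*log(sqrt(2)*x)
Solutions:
 h(x) = C1 - x^4/2 + sqrt(2)*x^3/3 - x^2/2 + sqrt(2)*x*log(x) - sqrt(2)*x - x + sqrt(2)*x*log(2)/2


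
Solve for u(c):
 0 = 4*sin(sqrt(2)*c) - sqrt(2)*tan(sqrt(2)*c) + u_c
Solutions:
 u(c) = C1 - log(cos(sqrt(2)*c)) + 2*sqrt(2)*cos(sqrt(2)*c)


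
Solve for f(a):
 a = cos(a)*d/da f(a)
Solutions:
 f(a) = C1 + Integral(a/cos(a), a)


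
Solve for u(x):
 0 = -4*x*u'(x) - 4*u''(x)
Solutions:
 u(x) = C1 + C2*erf(sqrt(2)*x/2)


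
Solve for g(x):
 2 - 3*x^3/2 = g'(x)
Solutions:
 g(x) = C1 - 3*x^4/8 + 2*x


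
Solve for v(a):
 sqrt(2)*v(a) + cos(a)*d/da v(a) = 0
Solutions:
 v(a) = C1*(sin(a) - 1)^(sqrt(2)/2)/(sin(a) + 1)^(sqrt(2)/2)


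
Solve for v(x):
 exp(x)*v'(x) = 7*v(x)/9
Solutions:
 v(x) = C1*exp(-7*exp(-x)/9)


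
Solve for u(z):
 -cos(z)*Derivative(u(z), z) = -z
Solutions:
 u(z) = C1 + Integral(z/cos(z), z)


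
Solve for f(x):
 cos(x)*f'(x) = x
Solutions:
 f(x) = C1 + Integral(x/cos(x), x)


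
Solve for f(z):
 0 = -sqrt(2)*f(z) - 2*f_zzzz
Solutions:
 f(z) = (C1*sin(2^(3/8)*z/2) + C2*cos(2^(3/8)*z/2))*exp(-2^(3/8)*z/2) + (C3*sin(2^(3/8)*z/2) + C4*cos(2^(3/8)*z/2))*exp(2^(3/8)*z/2)


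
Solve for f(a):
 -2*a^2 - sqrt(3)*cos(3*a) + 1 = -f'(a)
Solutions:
 f(a) = C1 + 2*a^3/3 - a + sqrt(3)*sin(3*a)/3


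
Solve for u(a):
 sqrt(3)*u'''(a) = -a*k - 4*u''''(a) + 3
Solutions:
 u(a) = C1 + C2*a + C3*a^2 + C4*exp(-sqrt(3)*a/4) - sqrt(3)*a^4*k/72 + a^3*(4*k + 3*sqrt(3))/18


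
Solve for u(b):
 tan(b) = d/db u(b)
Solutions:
 u(b) = C1 - log(cos(b))


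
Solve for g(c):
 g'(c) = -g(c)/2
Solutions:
 g(c) = C1*exp(-c/2)


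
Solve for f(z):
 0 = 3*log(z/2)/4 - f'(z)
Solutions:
 f(z) = C1 + 3*z*log(z)/4 - 3*z/4 - 3*z*log(2)/4


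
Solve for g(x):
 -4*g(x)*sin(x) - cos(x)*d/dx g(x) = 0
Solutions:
 g(x) = C1*cos(x)^4


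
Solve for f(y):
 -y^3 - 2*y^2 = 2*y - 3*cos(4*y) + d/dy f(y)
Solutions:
 f(y) = C1 - y^4/4 - 2*y^3/3 - y^2 + 3*sin(4*y)/4


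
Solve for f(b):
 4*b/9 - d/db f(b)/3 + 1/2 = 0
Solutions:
 f(b) = C1 + 2*b^2/3 + 3*b/2


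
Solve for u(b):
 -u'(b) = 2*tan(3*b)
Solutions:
 u(b) = C1 + 2*log(cos(3*b))/3


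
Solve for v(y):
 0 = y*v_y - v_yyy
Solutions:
 v(y) = C1 + Integral(C2*airyai(y) + C3*airybi(y), y)


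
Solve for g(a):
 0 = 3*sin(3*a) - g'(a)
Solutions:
 g(a) = C1 - cos(3*a)


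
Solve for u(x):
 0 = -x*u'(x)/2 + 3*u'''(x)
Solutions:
 u(x) = C1 + Integral(C2*airyai(6^(2/3)*x/6) + C3*airybi(6^(2/3)*x/6), x)


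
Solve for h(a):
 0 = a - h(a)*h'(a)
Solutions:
 h(a) = -sqrt(C1 + a^2)
 h(a) = sqrt(C1 + a^2)


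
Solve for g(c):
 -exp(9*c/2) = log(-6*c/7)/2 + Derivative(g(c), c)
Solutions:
 g(c) = C1 - c*log(-c)/2 + c*(-log(6) + 1/2 + log(42)/2) - 2*exp(9*c/2)/9


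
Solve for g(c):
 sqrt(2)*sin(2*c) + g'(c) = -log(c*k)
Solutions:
 g(c) = C1 - c*log(c*k) + c + sqrt(2)*cos(2*c)/2


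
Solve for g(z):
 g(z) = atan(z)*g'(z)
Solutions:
 g(z) = C1*exp(Integral(1/atan(z), z))


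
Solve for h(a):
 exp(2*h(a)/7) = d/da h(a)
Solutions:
 h(a) = 7*log(-sqrt(-1/(C1 + a))) - 7*log(2) + 7*log(14)/2
 h(a) = 7*log(-1/(C1 + a))/2 - 7*log(2) + 7*log(14)/2


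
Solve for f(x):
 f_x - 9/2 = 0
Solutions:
 f(x) = C1 + 9*x/2


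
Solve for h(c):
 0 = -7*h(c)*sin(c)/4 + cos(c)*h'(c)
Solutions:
 h(c) = C1/cos(c)^(7/4)


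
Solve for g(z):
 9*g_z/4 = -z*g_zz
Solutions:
 g(z) = C1 + C2/z^(5/4)


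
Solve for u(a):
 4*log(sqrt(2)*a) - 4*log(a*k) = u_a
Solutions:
 u(a) = C1 + 2*a*(-2*log(k) + log(2))


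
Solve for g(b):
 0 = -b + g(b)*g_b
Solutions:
 g(b) = -sqrt(C1 + b^2)
 g(b) = sqrt(C1 + b^2)


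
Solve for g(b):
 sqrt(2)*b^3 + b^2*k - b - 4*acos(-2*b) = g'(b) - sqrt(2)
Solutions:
 g(b) = C1 + sqrt(2)*b^4/4 + b^3*k/3 - b^2/2 - 4*b*acos(-2*b) + sqrt(2)*b - 2*sqrt(1 - 4*b^2)


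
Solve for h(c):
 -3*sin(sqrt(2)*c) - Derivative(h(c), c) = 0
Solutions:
 h(c) = C1 + 3*sqrt(2)*cos(sqrt(2)*c)/2


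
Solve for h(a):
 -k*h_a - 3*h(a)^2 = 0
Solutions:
 h(a) = k/(C1*k + 3*a)


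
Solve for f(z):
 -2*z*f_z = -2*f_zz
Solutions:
 f(z) = C1 + C2*erfi(sqrt(2)*z/2)


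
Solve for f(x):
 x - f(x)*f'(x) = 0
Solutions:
 f(x) = -sqrt(C1 + x^2)
 f(x) = sqrt(C1 + x^2)


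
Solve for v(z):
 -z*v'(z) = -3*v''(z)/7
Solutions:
 v(z) = C1 + C2*erfi(sqrt(42)*z/6)


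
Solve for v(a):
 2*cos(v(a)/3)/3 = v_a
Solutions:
 -2*a/3 - 3*log(sin(v(a)/3) - 1)/2 + 3*log(sin(v(a)/3) + 1)/2 = C1


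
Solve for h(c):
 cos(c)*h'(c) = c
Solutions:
 h(c) = C1 + Integral(c/cos(c), c)


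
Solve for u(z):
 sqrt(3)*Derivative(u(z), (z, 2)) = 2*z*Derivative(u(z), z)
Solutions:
 u(z) = C1 + C2*erfi(3^(3/4)*z/3)


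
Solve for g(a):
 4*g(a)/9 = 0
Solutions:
 g(a) = 0


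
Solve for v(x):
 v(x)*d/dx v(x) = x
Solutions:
 v(x) = -sqrt(C1 + x^2)
 v(x) = sqrt(C1 + x^2)


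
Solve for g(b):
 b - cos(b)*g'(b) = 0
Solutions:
 g(b) = C1 + Integral(b/cos(b), b)


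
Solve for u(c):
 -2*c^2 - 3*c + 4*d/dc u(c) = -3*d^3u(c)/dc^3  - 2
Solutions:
 u(c) = C1 + C2*sin(2*sqrt(3)*c/3) + C3*cos(2*sqrt(3)*c/3) + c^3/6 + 3*c^2/8 - 5*c/4


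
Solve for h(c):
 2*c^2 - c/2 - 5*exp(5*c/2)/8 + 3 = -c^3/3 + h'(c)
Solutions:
 h(c) = C1 + c^4/12 + 2*c^3/3 - c^2/4 + 3*c - exp(5*c/2)/4


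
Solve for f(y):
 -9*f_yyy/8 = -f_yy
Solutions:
 f(y) = C1 + C2*y + C3*exp(8*y/9)


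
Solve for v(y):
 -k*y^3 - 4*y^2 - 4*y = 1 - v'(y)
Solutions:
 v(y) = C1 + k*y^4/4 + 4*y^3/3 + 2*y^2 + y


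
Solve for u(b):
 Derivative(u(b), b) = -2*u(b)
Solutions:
 u(b) = C1*exp(-2*b)


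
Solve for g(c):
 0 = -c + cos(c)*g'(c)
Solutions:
 g(c) = C1 + Integral(c/cos(c), c)


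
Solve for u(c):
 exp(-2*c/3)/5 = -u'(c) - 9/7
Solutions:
 u(c) = C1 - 9*c/7 + 3*exp(-2*c/3)/10


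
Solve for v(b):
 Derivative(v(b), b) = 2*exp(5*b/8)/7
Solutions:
 v(b) = C1 + 16*exp(5*b/8)/35


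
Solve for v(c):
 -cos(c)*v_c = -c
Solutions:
 v(c) = C1 + Integral(c/cos(c), c)


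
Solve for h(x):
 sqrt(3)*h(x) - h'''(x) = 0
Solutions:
 h(x) = C3*exp(3^(1/6)*x) + (C1*sin(3^(2/3)*x/2) + C2*cos(3^(2/3)*x/2))*exp(-3^(1/6)*x/2)


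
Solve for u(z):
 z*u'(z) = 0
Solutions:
 u(z) = C1


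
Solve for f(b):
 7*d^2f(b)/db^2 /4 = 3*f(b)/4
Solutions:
 f(b) = C1*exp(-sqrt(21)*b/7) + C2*exp(sqrt(21)*b/7)


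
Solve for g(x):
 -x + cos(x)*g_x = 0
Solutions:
 g(x) = C1 + Integral(x/cos(x), x)


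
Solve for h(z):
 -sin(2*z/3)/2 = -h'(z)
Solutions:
 h(z) = C1 - 3*cos(2*z/3)/4


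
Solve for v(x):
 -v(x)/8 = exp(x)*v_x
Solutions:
 v(x) = C1*exp(exp(-x)/8)


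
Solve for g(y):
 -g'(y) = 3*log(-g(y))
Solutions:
 -li(-g(y)) = C1 - 3*y


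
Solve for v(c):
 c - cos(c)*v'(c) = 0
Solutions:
 v(c) = C1 + Integral(c/cos(c), c)


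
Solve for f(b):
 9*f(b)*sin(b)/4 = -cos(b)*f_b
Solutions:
 f(b) = C1*cos(b)^(9/4)


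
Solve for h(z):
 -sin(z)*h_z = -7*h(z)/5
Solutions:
 h(z) = C1*(cos(z) - 1)^(7/10)/(cos(z) + 1)^(7/10)


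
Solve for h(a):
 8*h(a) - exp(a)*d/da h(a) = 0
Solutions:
 h(a) = C1*exp(-8*exp(-a))


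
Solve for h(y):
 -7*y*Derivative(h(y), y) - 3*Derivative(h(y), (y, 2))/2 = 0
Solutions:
 h(y) = C1 + C2*erf(sqrt(21)*y/3)


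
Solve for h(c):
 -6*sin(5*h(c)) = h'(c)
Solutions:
 h(c) = -acos((-C1 - exp(60*c))/(C1 - exp(60*c)))/5 + 2*pi/5
 h(c) = acos((-C1 - exp(60*c))/(C1 - exp(60*c)))/5


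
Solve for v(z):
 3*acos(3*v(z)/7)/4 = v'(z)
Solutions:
 Integral(1/acos(3*_y/7), (_y, v(z))) = C1 + 3*z/4


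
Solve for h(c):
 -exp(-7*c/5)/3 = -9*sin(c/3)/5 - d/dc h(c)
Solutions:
 h(c) = C1 + 27*cos(c/3)/5 - 5*exp(-7*c/5)/21


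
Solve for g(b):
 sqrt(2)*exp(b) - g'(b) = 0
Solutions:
 g(b) = C1 + sqrt(2)*exp(b)


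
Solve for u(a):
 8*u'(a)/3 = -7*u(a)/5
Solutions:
 u(a) = C1*exp(-21*a/40)


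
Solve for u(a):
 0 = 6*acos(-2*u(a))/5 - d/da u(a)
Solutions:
 Integral(1/acos(-2*_y), (_y, u(a))) = C1 + 6*a/5


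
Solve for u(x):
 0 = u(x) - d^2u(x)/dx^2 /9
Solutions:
 u(x) = C1*exp(-3*x) + C2*exp(3*x)


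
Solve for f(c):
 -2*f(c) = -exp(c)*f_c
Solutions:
 f(c) = C1*exp(-2*exp(-c))


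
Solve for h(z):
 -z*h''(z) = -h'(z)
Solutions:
 h(z) = C1 + C2*z^2


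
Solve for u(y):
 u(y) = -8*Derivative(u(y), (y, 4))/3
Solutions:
 u(y) = (C1*sin(2^(3/4)*3^(1/4)*y/4) + C2*cos(2^(3/4)*3^(1/4)*y/4))*exp(-2^(3/4)*3^(1/4)*y/4) + (C3*sin(2^(3/4)*3^(1/4)*y/4) + C4*cos(2^(3/4)*3^(1/4)*y/4))*exp(2^(3/4)*3^(1/4)*y/4)


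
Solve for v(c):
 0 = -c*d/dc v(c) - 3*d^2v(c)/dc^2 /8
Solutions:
 v(c) = C1 + C2*erf(2*sqrt(3)*c/3)


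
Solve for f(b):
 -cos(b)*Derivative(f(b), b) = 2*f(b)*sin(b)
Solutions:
 f(b) = C1*cos(b)^2


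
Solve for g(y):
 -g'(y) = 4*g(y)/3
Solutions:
 g(y) = C1*exp(-4*y/3)


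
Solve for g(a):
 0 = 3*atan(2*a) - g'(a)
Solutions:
 g(a) = C1 + 3*a*atan(2*a) - 3*log(4*a^2 + 1)/4


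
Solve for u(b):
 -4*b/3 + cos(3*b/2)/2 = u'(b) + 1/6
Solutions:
 u(b) = C1 - 2*b^2/3 - b/6 + sin(3*b/2)/3


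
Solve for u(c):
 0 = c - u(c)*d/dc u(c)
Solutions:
 u(c) = -sqrt(C1 + c^2)
 u(c) = sqrt(C1 + c^2)


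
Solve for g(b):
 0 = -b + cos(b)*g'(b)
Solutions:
 g(b) = C1 + Integral(b/cos(b), b)


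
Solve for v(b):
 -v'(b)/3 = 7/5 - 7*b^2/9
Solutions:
 v(b) = C1 + 7*b^3/9 - 21*b/5


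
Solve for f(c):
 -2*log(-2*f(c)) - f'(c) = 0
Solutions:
 Integral(1/(log(-_y) + log(2)), (_y, f(c)))/2 = C1 - c


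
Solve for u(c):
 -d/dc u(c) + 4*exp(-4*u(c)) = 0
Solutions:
 u(c) = log(-I*(C1 + 16*c)^(1/4))
 u(c) = log(I*(C1 + 16*c)^(1/4))
 u(c) = log(-(C1 + 16*c)^(1/4))
 u(c) = log(C1 + 16*c)/4


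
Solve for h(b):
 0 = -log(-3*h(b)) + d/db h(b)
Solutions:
 -Integral(1/(log(-_y) + log(3)), (_y, h(b))) = C1 - b


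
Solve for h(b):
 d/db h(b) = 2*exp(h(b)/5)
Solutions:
 h(b) = 5*log(-1/(C1 + 2*b)) + 5*log(5)


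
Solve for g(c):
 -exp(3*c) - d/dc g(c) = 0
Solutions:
 g(c) = C1 - exp(3*c)/3


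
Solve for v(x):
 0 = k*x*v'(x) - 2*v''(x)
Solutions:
 v(x) = Piecewise((-sqrt(pi)*C1*erf(x*sqrt(-k)/2)/sqrt(-k) - C2, (k > 0) | (k < 0)), (-C1*x - C2, True))


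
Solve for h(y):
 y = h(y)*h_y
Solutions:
 h(y) = -sqrt(C1 + y^2)
 h(y) = sqrt(C1 + y^2)


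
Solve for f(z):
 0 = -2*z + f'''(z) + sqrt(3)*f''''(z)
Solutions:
 f(z) = C1 + C2*z + C3*z^2 + C4*exp(-sqrt(3)*z/3) + z^4/12 - sqrt(3)*z^3/3


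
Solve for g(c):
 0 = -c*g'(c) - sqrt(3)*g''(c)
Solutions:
 g(c) = C1 + C2*erf(sqrt(2)*3^(3/4)*c/6)


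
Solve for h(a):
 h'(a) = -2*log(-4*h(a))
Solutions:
 Integral(1/(log(-_y) + 2*log(2)), (_y, h(a)))/2 = C1 - a


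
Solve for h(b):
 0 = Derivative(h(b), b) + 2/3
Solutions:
 h(b) = C1 - 2*b/3


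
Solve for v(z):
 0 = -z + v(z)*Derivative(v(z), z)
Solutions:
 v(z) = -sqrt(C1 + z^2)
 v(z) = sqrt(C1 + z^2)


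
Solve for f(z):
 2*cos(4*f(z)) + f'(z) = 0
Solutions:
 f(z) = -asin((C1 + exp(16*z))/(C1 - exp(16*z)))/4 + pi/4
 f(z) = asin((C1 + exp(16*z))/(C1 - exp(16*z)))/4


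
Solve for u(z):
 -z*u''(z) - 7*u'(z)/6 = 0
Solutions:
 u(z) = C1 + C2/z^(1/6)


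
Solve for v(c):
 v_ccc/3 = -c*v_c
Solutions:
 v(c) = C1 + Integral(C2*airyai(-3^(1/3)*c) + C3*airybi(-3^(1/3)*c), c)


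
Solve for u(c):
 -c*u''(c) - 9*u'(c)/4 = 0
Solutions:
 u(c) = C1 + C2/c^(5/4)


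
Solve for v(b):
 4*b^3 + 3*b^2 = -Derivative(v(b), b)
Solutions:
 v(b) = C1 - b^4 - b^3


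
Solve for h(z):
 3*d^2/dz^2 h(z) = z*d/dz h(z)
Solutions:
 h(z) = C1 + C2*erfi(sqrt(6)*z/6)


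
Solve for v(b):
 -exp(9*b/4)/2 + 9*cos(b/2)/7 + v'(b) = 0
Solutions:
 v(b) = C1 + 2*exp(9*b/4)/9 - 18*sin(b/2)/7


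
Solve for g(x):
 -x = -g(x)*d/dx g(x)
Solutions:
 g(x) = -sqrt(C1 + x^2)
 g(x) = sqrt(C1 + x^2)


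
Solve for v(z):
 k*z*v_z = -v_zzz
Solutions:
 v(z) = C1 + Integral(C2*airyai(z*(-k)^(1/3)) + C3*airybi(z*(-k)^(1/3)), z)


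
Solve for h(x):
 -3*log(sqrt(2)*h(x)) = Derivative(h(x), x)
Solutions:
 2*Integral(1/(2*log(_y) + log(2)), (_y, h(x)))/3 = C1 - x


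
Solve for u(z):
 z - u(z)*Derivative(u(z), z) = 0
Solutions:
 u(z) = -sqrt(C1 + z^2)
 u(z) = sqrt(C1 + z^2)


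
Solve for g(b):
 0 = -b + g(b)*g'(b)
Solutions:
 g(b) = -sqrt(C1 + b^2)
 g(b) = sqrt(C1 + b^2)


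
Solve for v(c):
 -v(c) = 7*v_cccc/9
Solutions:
 v(c) = (C1*sin(sqrt(6)*7^(3/4)*c/14) + C2*cos(sqrt(6)*7^(3/4)*c/14))*exp(-sqrt(6)*7^(3/4)*c/14) + (C3*sin(sqrt(6)*7^(3/4)*c/14) + C4*cos(sqrt(6)*7^(3/4)*c/14))*exp(sqrt(6)*7^(3/4)*c/14)


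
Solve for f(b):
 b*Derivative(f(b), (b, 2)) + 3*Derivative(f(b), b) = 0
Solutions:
 f(b) = C1 + C2/b^2


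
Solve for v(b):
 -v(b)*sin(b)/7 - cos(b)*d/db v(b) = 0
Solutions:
 v(b) = C1*cos(b)^(1/7)


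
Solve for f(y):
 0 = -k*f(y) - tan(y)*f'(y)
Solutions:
 f(y) = C1*exp(-k*log(sin(y)))


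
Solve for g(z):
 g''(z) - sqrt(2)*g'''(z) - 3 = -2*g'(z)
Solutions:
 g(z) = C1 + C2*exp(sqrt(2)*z*(1 - sqrt(1 + 8*sqrt(2)))/4) + C3*exp(sqrt(2)*z*(1 + sqrt(1 + 8*sqrt(2)))/4) + 3*z/2


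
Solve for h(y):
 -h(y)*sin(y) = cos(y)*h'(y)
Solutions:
 h(y) = C1*cos(y)


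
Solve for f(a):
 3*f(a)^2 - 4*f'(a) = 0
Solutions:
 f(a) = -4/(C1 + 3*a)


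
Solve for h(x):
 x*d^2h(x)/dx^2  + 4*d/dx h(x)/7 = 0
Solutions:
 h(x) = C1 + C2*x^(3/7)


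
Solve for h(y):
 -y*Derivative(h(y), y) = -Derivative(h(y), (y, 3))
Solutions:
 h(y) = C1 + Integral(C2*airyai(y) + C3*airybi(y), y)


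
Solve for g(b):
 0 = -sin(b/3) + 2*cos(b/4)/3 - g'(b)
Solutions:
 g(b) = C1 + 8*sin(b/4)/3 + 3*cos(b/3)


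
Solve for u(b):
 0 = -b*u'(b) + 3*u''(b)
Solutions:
 u(b) = C1 + C2*erfi(sqrt(6)*b/6)


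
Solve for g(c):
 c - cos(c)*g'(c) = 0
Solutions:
 g(c) = C1 + Integral(c/cos(c), c)


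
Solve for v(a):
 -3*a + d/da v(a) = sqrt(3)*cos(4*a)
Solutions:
 v(a) = C1 + 3*a^2/2 + sqrt(3)*sin(4*a)/4


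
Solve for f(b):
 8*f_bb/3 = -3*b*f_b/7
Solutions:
 f(b) = C1 + C2*erf(3*sqrt(7)*b/28)


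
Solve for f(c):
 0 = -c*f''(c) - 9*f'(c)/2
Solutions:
 f(c) = C1 + C2/c^(7/2)


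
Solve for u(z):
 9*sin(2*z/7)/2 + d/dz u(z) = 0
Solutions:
 u(z) = C1 + 63*cos(2*z/7)/4


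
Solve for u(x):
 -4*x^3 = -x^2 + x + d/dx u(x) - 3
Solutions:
 u(x) = C1 - x^4 + x^3/3 - x^2/2 + 3*x


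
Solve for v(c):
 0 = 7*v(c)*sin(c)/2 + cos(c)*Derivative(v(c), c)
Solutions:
 v(c) = C1*cos(c)^(7/2)


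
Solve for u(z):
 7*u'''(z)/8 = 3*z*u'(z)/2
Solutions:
 u(z) = C1 + Integral(C2*airyai(12^(1/3)*7^(2/3)*z/7) + C3*airybi(12^(1/3)*7^(2/3)*z/7), z)


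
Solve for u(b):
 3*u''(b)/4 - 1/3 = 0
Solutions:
 u(b) = C1 + C2*b + 2*b^2/9


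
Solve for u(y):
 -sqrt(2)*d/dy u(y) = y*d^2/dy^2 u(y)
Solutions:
 u(y) = C1 + C2*y^(1 - sqrt(2))


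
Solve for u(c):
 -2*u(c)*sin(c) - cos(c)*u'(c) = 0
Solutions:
 u(c) = C1*cos(c)^2


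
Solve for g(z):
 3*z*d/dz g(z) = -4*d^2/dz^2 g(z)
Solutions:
 g(z) = C1 + C2*erf(sqrt(6)*z/4)


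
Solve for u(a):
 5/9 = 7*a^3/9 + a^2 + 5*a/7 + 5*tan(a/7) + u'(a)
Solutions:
 u(a) = C1 - 7*a^4/36 - a^3/3 - 5*a^2/14 + 5*a/9 + 35*log(cos(a/7))


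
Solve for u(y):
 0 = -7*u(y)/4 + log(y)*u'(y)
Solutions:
 u(y) = C1*exp(7*li(y)/4)


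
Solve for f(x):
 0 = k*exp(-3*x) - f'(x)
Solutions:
 f(x) = C1 - k*exp(-3*x)/3


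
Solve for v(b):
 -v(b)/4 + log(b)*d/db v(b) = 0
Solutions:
 v(b) = C1*exp(li(b)/4)


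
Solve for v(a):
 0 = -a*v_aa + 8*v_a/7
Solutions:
 v(a) = C1 + C2*a^(15/7)


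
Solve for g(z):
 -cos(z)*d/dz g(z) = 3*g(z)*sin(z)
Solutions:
 g(z) = C1*cos(z)^3


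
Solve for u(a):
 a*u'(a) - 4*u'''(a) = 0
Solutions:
 u(a) = C1 + Integral(C2*airyai(2^(1/3)*a/2) + C3*airybi(2^(1/3)*a/2), a)


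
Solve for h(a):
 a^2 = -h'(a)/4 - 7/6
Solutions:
 h(a) = C1 - 4*a^3/3 - 14*a/3


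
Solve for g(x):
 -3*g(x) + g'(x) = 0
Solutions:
 g(x) = C1*exp(3*x)


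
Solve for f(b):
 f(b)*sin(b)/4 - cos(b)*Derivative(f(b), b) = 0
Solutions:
 f(b) = C1/cos(b)^(1/4)


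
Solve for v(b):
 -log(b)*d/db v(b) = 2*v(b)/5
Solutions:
 v(b) = C1*exp(-2*li(b)/5)


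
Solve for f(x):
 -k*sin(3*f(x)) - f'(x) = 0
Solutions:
 f(x) = -acos((-C1 - exp(6*k*x))/(C1 - exp(6*k*x)))/3 + 2*pi/3
 f(x) = acos((-C1 - exp(6*k*x))/(C1 - exp(6*k*x)))/3


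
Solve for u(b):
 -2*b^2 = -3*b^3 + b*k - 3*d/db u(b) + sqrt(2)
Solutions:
 u(b) = C1 - b^4/4 + 2*b^3/9 + b^2*k/6 + sqrt(2)*b/3


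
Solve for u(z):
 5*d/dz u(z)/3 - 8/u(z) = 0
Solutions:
 u(z) = -sqrt(C1 + 240*z)/5
 u(z) = sqrt(C1 + 240*z)/5


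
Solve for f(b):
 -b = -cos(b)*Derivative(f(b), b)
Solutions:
 f(b) = C1 + Integral(b/cos(b), b)


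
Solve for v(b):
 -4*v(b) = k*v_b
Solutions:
 v(b) = C1*exp(-4*b/k)


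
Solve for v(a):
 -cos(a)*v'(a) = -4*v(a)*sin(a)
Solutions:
 v(a) = C1/cos(a)^4


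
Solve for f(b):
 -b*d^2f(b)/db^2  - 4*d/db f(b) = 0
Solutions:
 f(b) = C1 + C2/b^3


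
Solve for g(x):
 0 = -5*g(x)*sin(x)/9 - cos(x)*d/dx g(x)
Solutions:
 g(x) = C1*cos(x)^(5/9)
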